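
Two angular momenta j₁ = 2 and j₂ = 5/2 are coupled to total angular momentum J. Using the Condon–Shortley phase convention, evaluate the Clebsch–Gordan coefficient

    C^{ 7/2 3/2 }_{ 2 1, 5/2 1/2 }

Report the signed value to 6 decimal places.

triangle: 1!×3!×4!/9! = 144/362880
(j±m)!: 3!×1!×3!×2!×5!×2! = 17280
prefactor² = (2J+1)×Δ×N² = 384/7
  k=0: +1/(0!×1!×1!×3!×2!×1!) = 1/12
  k=1: −1/(1!×0!×0!×2!×3!×2!) = -1/24
Σ = 1/24  ⇒  CG² = 384/7×1/24² = 2/21
CG = +√(2/21) = +0.308607

+√(2/21) ≈ +0.308607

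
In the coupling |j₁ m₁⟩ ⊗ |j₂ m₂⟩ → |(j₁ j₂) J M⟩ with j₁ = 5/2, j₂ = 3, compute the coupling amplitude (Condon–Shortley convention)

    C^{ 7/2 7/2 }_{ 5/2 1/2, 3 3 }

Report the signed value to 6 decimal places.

+0.577350  (= +√(1/3))

√[8·2!3!4!/10! · 3!2!6!0!7!0!] = √(27648)
  +(−1)^2/∏(2,0,0,4,3,0)! = 1/288  (running 1/288)
⟨..|..⟩ = √(27648)·(1/288) = +0.577350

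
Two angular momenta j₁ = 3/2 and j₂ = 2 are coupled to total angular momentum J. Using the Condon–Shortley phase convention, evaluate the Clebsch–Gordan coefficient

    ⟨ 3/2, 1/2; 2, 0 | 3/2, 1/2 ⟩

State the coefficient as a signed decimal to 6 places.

triangle: 2!*1!*2!/6! = 4/720
(j±m)!: 2!*1!*2!*2!*2!*1! = 16
prefactor² = (2J+1)*Δ*N² = 16/45
  k=0: +1/(0!*2!*1!*2!*0!*0!) = 1/4
  k=1: −1/(1!*1!*0!*1!*1!*1!) = -1
Σ = -3/4  ⇒  CG² = 16/45*(-3/4)² = 1/5
CG = −√(1/5) = -0.447214

-0.447214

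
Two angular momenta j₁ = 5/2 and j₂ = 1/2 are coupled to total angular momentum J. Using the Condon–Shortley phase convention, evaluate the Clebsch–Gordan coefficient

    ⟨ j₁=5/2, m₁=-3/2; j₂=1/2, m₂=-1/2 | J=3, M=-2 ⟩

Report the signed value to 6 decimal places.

+√(5/6) = +0.912871

triangle: 0!*5!*1!/7! = 120/5040
(j±m)!: 1!*4!*0!*1!*1!*5! = 2880
prefactor² = (2J+1)*Δ*N² = 480
  k=0: +1/(0!*0!*4!*0!*1!*1!) = 1/24
Σ = 1/24  ⇒  CG² = 480*1/24² = 5/6
CG = +√(5/6) = +0.912871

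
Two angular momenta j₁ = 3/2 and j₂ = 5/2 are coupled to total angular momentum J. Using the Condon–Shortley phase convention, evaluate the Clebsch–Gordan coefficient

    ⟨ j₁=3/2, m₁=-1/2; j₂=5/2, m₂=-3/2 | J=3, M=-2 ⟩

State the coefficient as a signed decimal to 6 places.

triangle: 1!×2!×4!/8! = 48/40320
(j±m)!: 1!×2!×1!×4!×1!×5! = 5760
prefactor² = (2J+1)×Δ×N² = 48
  k=0: +1/(0!×1!×2!×1!×0!×3!) = 1/12
  k=1: −1/(1!×0!×1!×0!×1!×4!) = -1/24
Σ = 1/24  ⇒  CG² = 48×1/24² = 1/12
CG = +√(1/12) = +0.288675

+√(1/12) ≈ +0.288675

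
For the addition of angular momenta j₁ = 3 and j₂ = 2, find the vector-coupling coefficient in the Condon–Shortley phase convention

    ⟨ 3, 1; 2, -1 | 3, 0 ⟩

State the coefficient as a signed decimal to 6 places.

√[7·2!4!2!/9! · 4!2!1!3!3!3!] = √(96/5)
  +(−1)^0/∏(0,2,2,1,2,1)! = 1/8  (running 1/8)
  +(−1)^1/∏(1,1,1,0,3,2)! = -1/12  (running 1/24)
⟨..|..⟩ = √(96/5)·(1/24) = +0.182574

+√(1/30) = +0.182574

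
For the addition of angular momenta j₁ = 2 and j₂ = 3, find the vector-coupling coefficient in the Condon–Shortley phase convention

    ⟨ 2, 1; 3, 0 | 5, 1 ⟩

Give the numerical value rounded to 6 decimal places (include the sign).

+0.617213

√[11·0!4!6!/11! · 3!1!3!3!6!4!] = √(124416/7)
  +(−1)^0/∏(0,0,1,3,3,3)! = 1/216  (running 1/216)
⟨..|..⟩ = √(124416/7)·(1/216) = +0.617213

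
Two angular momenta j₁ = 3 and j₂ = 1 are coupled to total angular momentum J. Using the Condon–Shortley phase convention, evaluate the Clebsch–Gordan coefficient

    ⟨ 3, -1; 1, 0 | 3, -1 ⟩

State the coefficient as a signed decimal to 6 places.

√[7·1!5!1!/8! · 2!4!1!1!2!4!] = √(48)
  +(−1)^0/∏(0,1,4,1,1,0)! = 1/24  (running 1/24)
  +(−1)^1/∏(1,0,3,0,2,1)! = -1/12  (running -1/24)
⟨..|..⟩ = √(48)·(-1/24) = -0.288675

−√(1/12) ≈ -0.288675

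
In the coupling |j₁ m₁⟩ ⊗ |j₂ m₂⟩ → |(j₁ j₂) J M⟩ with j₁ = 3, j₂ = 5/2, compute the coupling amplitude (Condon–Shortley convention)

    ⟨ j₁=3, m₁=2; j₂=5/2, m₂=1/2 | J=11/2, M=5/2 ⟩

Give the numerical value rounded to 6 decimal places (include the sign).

√[12·0!6!5!/12! · 5!1!3!2!8!3!] = √(8294400/11)
  +(−1)^0/∏(0,0,1,3,5,2)! = 1/1440  (running 1/1440)
⟨..|..⟩ = √(8294400/11)·(1/1440) = +0.603023

+√(4/11) = +0.603023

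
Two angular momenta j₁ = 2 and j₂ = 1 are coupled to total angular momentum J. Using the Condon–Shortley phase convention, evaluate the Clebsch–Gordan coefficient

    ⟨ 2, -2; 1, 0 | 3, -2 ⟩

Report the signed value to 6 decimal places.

+0.577350  (= +√(1/3))

triangle: 0!·4!·2!/7! = 48/5040
(j±m)!: 0!·4!·1!·1!·1!·5! = 2880
prefactor² = (2J+1)·Δ·N² = 192
  k=0: +1/(0!·0!·4!·1!·0!·1!) = 1/24
Σ = 1/24  ⇒  CG² = 192·1/24² = 1/3
CG = +√(1/3) = +0.577350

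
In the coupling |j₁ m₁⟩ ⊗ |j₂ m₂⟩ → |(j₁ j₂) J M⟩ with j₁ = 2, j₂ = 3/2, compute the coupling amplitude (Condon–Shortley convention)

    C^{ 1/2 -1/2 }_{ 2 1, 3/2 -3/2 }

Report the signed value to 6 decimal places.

+0.316228

j₁+j₂−J=3  J+j₁−j₂=1  J−j₁+j₂=0  j₁+j₂+J+1=5
(j₁±m₁, j₂±m₂, J±M) = (3,1,0,3,0,1)
P² = 18/5
sum k=0..0:
  [0] +1/6 = 1/6
S = 1/6
C² = P²·S² = 1/10 ; C = +0.316228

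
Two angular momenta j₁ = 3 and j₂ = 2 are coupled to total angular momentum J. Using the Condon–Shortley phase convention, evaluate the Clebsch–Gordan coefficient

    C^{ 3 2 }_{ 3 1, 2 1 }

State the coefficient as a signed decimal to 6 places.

−√(1/4) ≈ -0.500000

√[7·2!4!2!/9! · 4!2!3!1!5!1!] = √(64)
  +(−1)^1/∏(1,1,1,2,3,0)! = -1/12  (running -1/12)
  +(−1)^2/∏(2,0,0,1,4,1)! = 1/48  (running -1/16)
⟨..|..⟩ = √(64)·(-1/16) = -0.500000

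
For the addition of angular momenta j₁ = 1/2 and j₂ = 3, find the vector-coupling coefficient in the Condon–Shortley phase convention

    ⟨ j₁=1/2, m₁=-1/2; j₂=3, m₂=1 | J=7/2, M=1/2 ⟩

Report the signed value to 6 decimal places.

+√(3/7) ≈ +0.654654

√[8·0!1!6!/8! · 0!1!4!2!4!3!] = √(6912/7)
  +(−1)^0/∏(0,0,1,4,0,2)! = 1/48  (running 1/48)
⟨..|..⟩ = √(6912/7)·(1/48) = +0.654654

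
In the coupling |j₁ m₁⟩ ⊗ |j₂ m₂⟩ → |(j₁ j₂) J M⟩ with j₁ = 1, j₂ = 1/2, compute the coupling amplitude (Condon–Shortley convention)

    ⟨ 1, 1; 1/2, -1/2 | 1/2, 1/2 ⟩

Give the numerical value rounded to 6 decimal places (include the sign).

+√(2/3) = +0.816497

triangle: 1!×1!×0!/3! = 1/6
(j±m)!: 2!×0!×0!×1!×1!×0! = 2
prefactor² = (2J+1)×Δ×N² = 2/3
  k=0: +1/(0!×1!×0!×0!×1!×0!) = 1
Σ = 1  ⇒  CG² = 2/3×1² = 2/3
CG = +√(2/3) = +0.816497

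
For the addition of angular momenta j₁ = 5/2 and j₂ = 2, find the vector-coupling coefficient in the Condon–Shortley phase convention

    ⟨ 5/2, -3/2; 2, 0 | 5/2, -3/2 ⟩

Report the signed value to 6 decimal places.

j₁+j₂−J=2  J+j₁−j₂=3  J−j₁+j₂=2  j₁+j₂+J+1=8
(j₁±m₁, j₂±m₂, J±M) = (1,4,2,2,1,4)
P² = 288/35
sum k=1..2:
  [1] −1/6 = -1/6
  [2] +1/8 = 1/8
S = -1/24
C² = P²·S² = 1/70 ; C = -0.119523

−√(1/70) = -0.119523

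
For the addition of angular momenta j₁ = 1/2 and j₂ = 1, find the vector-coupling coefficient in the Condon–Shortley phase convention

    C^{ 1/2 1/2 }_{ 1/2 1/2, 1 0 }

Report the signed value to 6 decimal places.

j₁+j₂−J=1  J+j₁−j₂=0  J−j₁+j₂=1  j₁+j₂+J+1=3
(j₁±m₁, j₂±m₂, J±M) = (1,0,1,1,1,0)
P² = 1/3
sum k=0..0:
  [0] +1/1 = 1
S = 1
C² = P²·S² = 1/3 ; C = +0.577350

+√(1/3) = +0.577350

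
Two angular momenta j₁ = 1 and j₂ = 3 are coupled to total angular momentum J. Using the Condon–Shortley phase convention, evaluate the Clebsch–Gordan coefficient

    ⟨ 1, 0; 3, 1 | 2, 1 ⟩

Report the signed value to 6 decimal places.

-0.617213

√[5·2!0!4!/7! · 1!1!4!2!3!1!] = √(96/7)
  +(−1)^1/∏(1,1,0,3,0,1)! = -1/6  (running -1/6)
⟨..|..⟩ = √(96/7)·(-1/6) = -0.617213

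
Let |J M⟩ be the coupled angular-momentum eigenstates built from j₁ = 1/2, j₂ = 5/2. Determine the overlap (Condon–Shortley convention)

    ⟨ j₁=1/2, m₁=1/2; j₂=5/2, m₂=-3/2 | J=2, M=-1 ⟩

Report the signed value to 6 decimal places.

√[5·1!0!4!/6! · 1!0!1!4!1!3!] = √(24)
  +(−1)^0/∏(0,1,0,1,0,3)! = 1/6  (running 1/6)
⟨..|..⟩ = √(24)·(1/6) = +0.816497

+0.816497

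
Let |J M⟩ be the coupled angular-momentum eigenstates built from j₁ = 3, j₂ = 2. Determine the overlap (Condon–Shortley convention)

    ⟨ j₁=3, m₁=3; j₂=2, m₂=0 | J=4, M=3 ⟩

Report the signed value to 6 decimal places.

+0.670820

j₁+j₂−J=1  J+j₁−j₂=5  J−j₁+j₂=3  j₁+j₂+J+1=10
(j₁±m₁, j₂±m₂, J±M) = (6,0,2,2,7,1)
P² = 25920
sum k=0..0:
  [0] +1/240 = 1/240
S = 1/240
C² = P²·S² = 9/20 ; C = +0.670820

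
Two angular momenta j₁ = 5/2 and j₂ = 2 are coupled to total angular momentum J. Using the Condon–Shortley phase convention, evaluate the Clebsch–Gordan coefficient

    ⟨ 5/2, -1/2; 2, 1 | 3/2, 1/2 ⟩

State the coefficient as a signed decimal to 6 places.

+0.487950  (= +√(5/21))

j₁+j₂−J=3  J+j₁−j₂=2  J−j₁+j₂=1  j₁+j₂+J+1=7
(j₁±m₁, j₂±m₂, J±M) = (2,3,3,1,2,1)
P² = 48/35
sum k=2..3:
  [2] +1/2 = 1/2
  [3] −1/12 = -1/12
S = 5/12
C² = P²·S² = 5/21 ; C = +0.487950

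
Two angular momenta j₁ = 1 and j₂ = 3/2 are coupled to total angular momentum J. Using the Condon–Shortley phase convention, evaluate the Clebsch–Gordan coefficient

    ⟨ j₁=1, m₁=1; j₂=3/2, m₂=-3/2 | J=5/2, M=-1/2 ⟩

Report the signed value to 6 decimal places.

j₁+j₂−J=0  J+j₁−j₂=2  J−j₁+j₂=3  j₁+j₂+J+1=6
(j₁±m₁, j₂±m₂, J±M) = (2,0,0,3,2,3)
P² = 72/5
sum k=0..0:
  [0] +1/12 = 1/12
S = 1/12
C² = P²·S² = 1/10 ; C = +0.316228

+√(1/10) ≈ +0.316228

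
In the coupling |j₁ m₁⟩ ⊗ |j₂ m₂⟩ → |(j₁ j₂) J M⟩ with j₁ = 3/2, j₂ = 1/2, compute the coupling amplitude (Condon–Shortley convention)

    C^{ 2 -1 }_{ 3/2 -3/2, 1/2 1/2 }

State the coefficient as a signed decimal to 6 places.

triangle: 0!×3!×1!/5! = 6/120
(j±m)!: 0!×3!×1!×0!×1!×3! = 36
prefactor² = (2J+1)×Δ×N² = 9
  k=0: +1/(0!×0!×3!×1!×0!×0!) = 1/6
Σ = 1/6  ⇒  CG² = 9×1/6² = 1/4
CG = +√(1/4) = +0.500000

+√(1/4) = +0.500000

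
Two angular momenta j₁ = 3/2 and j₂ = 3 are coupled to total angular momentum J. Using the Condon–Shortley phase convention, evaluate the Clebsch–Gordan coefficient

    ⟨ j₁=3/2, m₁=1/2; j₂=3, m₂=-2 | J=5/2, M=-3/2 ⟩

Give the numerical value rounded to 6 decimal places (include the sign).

√[6·2!1!4!/8! · 2!1!1!5!1!4!] = √(288/7)
  +(−1)^0/∏(0,2,1,1,0,3)! = 1/12  (running 1/12)
  +(−1)^1/∏(1,1,0,0,1,4)! = -1/24  (running 1/24)
⟨..|..⟩ = √(288/7)·(1/24) = +0.267261

+√(1/14) = +0.267261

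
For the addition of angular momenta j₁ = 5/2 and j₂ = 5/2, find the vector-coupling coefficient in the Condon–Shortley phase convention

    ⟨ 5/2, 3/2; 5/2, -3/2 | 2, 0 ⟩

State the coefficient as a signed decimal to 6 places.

+0.109109  (= +√(1/84))

triangle: 3!·2!·2!/8! = 24/40320
(j±m)!: 4!·1!·1!·4!·2!·2! = 2304
prefactor² = (2J+1)·Δ·N² = 48/7
  k=0: +1/(0!·3!·1!·1!·1!·1!) = 1/6
  k=1: −1/(1!·2!·0!·0!·2!·2!) = -1/8
Σ = 1/24  ⇒  CG² = 48/7·1/24² = 1/84
CG = +√(1/84) = +0.109109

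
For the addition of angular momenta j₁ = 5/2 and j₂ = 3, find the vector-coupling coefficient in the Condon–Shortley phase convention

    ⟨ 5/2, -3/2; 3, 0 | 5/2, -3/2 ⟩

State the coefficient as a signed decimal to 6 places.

triangle: 3!×2!×3!/9! = 72/362880
(j±m)!: 1!×4!×3!×3!×1!×4! = 20736
prefactor² = (2J+1)×Δ×N² = 864/35
  k=2: +1/(2!×1!×2!×1!×0!×2!) = 1/8
  k=3: −1/(3!×0!×1!×0!×1!×3!) = -1/36
Σ = 7/72  ⇒  CG² = 864/35×7/72² = 7/30
CG = +√(7/30) = +0.483046

+√(7/30) = +0.483046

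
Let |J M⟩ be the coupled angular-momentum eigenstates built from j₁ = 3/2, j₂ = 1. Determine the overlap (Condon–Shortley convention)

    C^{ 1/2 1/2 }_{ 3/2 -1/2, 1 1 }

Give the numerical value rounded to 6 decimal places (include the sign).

+0.408248  (= +√(1/6))

triangle: 2!×1!×0!/4! = 2/24
(j±m)!: 1!×2!×2!×0!×1!×0! = 4
prefactor² = (2J+1)×Δ×N² = 2/3
  k=2: +1/(2!×0!×0!×0!×1!×0!) = 1/2
Σ = 1/2  ⇒  CG² = 2/3×1/2² = 1/6
CG = +√(1/6) = +0.408248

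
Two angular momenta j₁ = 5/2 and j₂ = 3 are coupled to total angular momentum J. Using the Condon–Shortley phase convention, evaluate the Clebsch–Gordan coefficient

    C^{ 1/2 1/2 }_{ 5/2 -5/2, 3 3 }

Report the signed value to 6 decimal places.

j₁+j₂−J=5  J+j₁−j₂=0  J−j₁+j₂=1  j₁+j₂+J+1=7
(j₁±m₁, j₂±m₂, J±M) = (0,5,6,0,1,0)
P² = 28800/7
sum k=5..5:
  [5] −1/120 = -1/120
S = -1/120
C² = P²·S² = 2/7 ; C = -0.534522

−√(2/7) ≈ -0.534522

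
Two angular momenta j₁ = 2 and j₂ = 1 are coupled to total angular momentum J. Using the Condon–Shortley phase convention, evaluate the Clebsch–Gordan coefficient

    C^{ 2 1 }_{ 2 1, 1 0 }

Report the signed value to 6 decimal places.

j₁+j₂−J=1  J+j₁−j₂=3  J−j₁+j₂=1  j₁+j₂+J+1=6
(j₁±m₁, j₂±m₂, J±M) = (3,1,1,1,3,1)
P² = 3/2
sum k=0..1:
  [0] +1/2 = 1/2
  [1] −1/6 = -1/6
S = 1/3
C² = P²·S² = 1/6 ; C = +0.408248

+√(1/6) ≈ +0.408248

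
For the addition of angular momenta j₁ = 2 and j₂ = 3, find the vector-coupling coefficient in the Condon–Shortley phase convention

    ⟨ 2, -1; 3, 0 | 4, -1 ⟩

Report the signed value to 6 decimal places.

−√(3/14) = -0.462910

triangle: 1!×3!×5!/10! = 720/3628800
(j±m)!: 1!×3!×3!×3!×3!×5! = 155520
prefactor² = (2J+1)×Δ×N² = 1944/7
  k=0: +1/(0!×1!×3!×3!×0!×2!) = 1/72
  k=1: −1/(1!×0!×2!×2!×1!×3!) = -1/24
Σ = -1/36  ⇒  CG² = 1944/7×(-1/36)² = 3/14
CG = −√(3/14) = -0.462910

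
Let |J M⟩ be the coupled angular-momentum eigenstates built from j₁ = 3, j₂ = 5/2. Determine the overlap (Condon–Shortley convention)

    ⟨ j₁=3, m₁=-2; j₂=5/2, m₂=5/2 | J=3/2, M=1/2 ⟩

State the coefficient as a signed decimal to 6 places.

j₁+j₂−J=4  J+j₁−j₂=2  J−j₁+j₂=1  j₁+j₂+J+1=8
(j₁±m₁, j₂±m₂, J±M) = (1,5,5,0,2,1)
P² = 960/7
sum k=4..4:
  [4] +1/24 = 1/24
S = 1/24
C² = P²·S² = 5/21 ; C = +0.487950

+√(5/21) = +0.487950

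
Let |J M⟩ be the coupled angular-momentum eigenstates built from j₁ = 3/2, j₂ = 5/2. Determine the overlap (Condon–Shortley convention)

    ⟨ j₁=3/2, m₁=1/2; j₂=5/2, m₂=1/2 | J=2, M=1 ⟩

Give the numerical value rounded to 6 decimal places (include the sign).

-0.545545

triangle: 2!×1!×3!/7! = 12/5040
(j±m)!: 2!×1!×3!×2!×3!×1! = 144
prefactor² = (2J+1)×Δ×N² = 12/7
  k=0: +1/(0!×2!×1!×3!×0!×0!) = 1/12
  k=1: −1/(1!×1!×0!×2!×1!×1!) = -1/2
Σ = -5/12  ⇒  CG² = 12/7×(-5/12)² = 25/84
CG = −√(25/84) = -0.545545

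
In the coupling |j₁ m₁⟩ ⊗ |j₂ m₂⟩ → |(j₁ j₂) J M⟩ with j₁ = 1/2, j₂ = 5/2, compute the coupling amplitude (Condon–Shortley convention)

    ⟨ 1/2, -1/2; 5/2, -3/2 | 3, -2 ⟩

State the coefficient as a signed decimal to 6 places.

+√(5/6) ≈ +0.912871

√[7·0!1!5!/7! · 0!1!1!4!1!5!] = √(480)
  +(−1)^0/∏(0,0,1,1,0,4)! = 1/24  (running 1/24)
⟨..|..⟩ = √(480)·(1/24) = +0.912871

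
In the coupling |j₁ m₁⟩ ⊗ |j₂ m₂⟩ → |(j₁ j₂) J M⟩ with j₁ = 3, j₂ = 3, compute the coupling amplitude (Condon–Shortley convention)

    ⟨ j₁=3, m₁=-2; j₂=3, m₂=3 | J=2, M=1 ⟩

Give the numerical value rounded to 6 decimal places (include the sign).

j₁+j₂−J=4  J+j₁−j₂=2  J−j₁+j₂=2  j₁+j₂+J+1=9
(j₁±m₁, j₂±m₂, J±M) = (1,5,6,0,3,1)
P² = 4800/7
sum k=4..4:
  [4] +1/48 = 1/48
S = 1/48
C² = P²·S² = 25/84 ; C = +0.545545

+√(25/84) ≈ +0.545545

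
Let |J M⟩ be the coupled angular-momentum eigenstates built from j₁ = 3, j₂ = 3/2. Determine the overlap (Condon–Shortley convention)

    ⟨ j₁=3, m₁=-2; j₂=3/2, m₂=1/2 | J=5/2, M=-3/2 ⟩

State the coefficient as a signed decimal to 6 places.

triangle: 2!·4!·1!/8! = 48/40320
(j±m)!: 1!·5!·2!·1!·1!·4! = 5760
prefactor² = (2J+1)·Δ·N² = 288/7
  k=1: −1/(1!·1!·4!·1!·0!·0!) = -1/24
  k=2: +1/(2!·0!·3!·0!·1!·1!) = 1/12
Σ = 1/24  ⇒  CG² = 288/7·1/24² = 1/14
CG = +√(1/14) = +0.267261

+√(1/14) ≈ +0.267261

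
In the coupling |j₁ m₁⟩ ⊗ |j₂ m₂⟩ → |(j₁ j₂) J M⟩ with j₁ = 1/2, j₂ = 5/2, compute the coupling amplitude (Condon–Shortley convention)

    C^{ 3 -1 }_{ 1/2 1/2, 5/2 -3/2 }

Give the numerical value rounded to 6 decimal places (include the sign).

+√(1/3) ≈ +0.577350

√[7·0!1!5!/7! · 1!0!1!4!2!4!] = √(192)
  +(−1)^0/∏(0,0,0,1,1,4)! = 1/24  (running 1/24)
⟨..|..⟩ = √(192)·(1/24) = +0.577350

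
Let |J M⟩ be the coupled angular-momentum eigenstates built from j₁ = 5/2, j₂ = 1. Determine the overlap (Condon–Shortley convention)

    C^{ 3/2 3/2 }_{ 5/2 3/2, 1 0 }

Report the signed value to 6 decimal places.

√[4·2!3!0!/6! · 4!1!1!1!3!0!] = √(48/5)
  +(−1)^1/∏(1,1,0,0,3,0)! = -1/6  (running -1/6)
⟨..|..⟩ = √(48/5)·(-1/6) = -0.516398

−√(4/15) = -0.516398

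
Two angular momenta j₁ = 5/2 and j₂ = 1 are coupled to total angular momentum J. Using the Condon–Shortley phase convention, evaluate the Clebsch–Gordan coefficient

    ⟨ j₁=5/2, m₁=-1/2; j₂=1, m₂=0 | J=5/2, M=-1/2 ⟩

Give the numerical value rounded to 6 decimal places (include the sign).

triangle: 1!×4!×1!/7! = 24/5040
(j±m)!: 2!×3!×1!×1!×2!×3! = 144
prefactor² = (2J+1)×Δ×N² = 144/35
  k=0: +1/(0!×1!×3!×1!×1!×0!) = 1/6
  k=1: −1/(1!×0!×2!×0!×2!×1!) = -1/4
Σ = -1/12  ⇒  CG² = 144/35×(-1/12)² = 1/35
CG = −√(1/35) = -0.169031

−√(1/35) ≈ -0.169031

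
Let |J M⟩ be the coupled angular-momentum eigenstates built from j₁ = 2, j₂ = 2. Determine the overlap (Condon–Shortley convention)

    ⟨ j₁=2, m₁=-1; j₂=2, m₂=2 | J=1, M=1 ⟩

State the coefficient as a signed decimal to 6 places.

j₁+j₂−J=3  J+j₁−j₂=1  J−j₁+j₂=1  j₁+j₂+J+1=6
(j₁±m₁, j₂±m₂, J±M) = (1,3,4,0,2,0)
P² = 36/5
sum k=3..3:
  [3] −1/6 = -1/6
S = -1/6
C² = P²·S² = 1/5 ; C = -0.447214

-0.447214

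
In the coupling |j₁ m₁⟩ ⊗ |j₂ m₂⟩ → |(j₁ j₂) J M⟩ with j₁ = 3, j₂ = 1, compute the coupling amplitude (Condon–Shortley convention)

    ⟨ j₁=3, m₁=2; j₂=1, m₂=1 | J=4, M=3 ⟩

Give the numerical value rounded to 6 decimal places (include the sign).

+0.866025

triangle: 0!·6!·2!/9! = 1440/362880
(j±m)!: 5!·1!·2!·0!·7!·1! = 1209600
prefactor² = (2J+1)·Δ·N² = 43200
  k=0: +1/(0!·0!·1!·2!·5!·0!) = 1/240
Σ = 1/240  ⇒  CG² = 43200·1/240² = 3/4
CG = +√(3/4) = +0.866025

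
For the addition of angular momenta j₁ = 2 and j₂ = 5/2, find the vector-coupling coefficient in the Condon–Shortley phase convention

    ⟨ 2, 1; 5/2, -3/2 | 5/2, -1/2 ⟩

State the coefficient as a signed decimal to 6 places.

+0.414039  (= +√(6/35))

√[6·2!2!3!/8! · 3!1!1!4!2!3!] = √(216/35)
  +(−1)^0/∏(0,2,1,1,1,2)! = 1/4  (running 1/4)
  +(−1)^1/∏(1,1,0,0,2,3)! = -1/12  (running 1/6)
⟨..|..⟩ = √(216/35)·(1/6) = +0.414039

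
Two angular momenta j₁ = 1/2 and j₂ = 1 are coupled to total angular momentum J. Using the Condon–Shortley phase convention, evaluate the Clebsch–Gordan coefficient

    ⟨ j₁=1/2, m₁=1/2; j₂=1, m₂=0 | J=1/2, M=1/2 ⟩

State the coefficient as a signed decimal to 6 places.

+√(1/3) ≈ +0.577350

triangle: 1!*0!*1!/3! = 1/6
(j±m)!: 1!*0!*1!*1!*1!*0! = 1
prefactor² = (2J+1)*Δ*N² = 1/3
  k=0: +1/(0!*1!*0!*1!*0!*0!) = 1
Σ = 1  ⇒  CG² = 1/3*1² = 1/3
CG = +√(1/3) = +0.577350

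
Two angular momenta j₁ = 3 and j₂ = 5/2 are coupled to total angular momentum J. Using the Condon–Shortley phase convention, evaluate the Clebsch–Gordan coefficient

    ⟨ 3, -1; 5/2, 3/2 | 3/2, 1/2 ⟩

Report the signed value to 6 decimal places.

-0.483046

triangle: 4!×2!×1!/8! = 48/40320
(j±m)!: 2!×4!×4!×1!×2!×1! = 2304
prefactor² = (2J+1)×Δ×N² = 384/35
  k=3: −1/(3!×1!×1!×1!×1!×0!) = -1/6
  k=4: +1/(4!×0!×0!×0!×2!×1!) = 1/48
Σ = -7/48  ⇒  CG² = 384/35×(-7/48)² = 7/30
CG = −√(7/30) = -0.483046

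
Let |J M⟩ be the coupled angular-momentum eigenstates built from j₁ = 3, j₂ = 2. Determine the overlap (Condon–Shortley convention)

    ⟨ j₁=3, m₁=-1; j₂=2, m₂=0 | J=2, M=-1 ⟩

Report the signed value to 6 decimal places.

√[5·3!3!1!/8! · 2!4!2!2!1!3!] = √(36/7)
  +(−1)^1/∏(1,2,3,1,0,0)! = -1/12  (running -1/12)
  +(−1)^2/∏(2,1,2,0,1,1)! = 1/4  (running 1/6)
⟨..|..⟩ = √(36/7)·(1/6) = +0.377964

+0.377964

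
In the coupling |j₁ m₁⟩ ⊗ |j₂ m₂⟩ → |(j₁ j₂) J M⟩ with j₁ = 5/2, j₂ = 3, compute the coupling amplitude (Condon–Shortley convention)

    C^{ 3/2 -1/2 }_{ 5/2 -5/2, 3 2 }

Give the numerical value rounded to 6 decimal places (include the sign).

+0.487950

triangle: 4!*1!*2!/8! = 48/40320
(j±m)!: 0!*5!*5!*1!*1!*2! = 28800
prefactor² = (2J+1)*Δ*N² = 960/7
  k=4: +1/(4!*0!*1!*1!*0!*1!) = 1/24
Σ = 1/24  ⇒  CG² = 960/7*1/24² = 5/21
CG = +√(5/21) = +0.487950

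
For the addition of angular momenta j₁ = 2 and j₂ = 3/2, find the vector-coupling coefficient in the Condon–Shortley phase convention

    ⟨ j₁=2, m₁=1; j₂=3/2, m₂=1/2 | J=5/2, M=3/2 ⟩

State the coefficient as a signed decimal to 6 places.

+0.169031  (= +√(1/35))

triangle: 1!*3!*2!/7! = 12/5040
(j±m)!: 3!*1!*2!*1!*4!*1! = 288
prefactor² = (2J+1)*Δ*N² = 144/35
  k=0: +1/(0!*1!*1!*2!*2!*0!) = 1/4
  k=1: −1/(1!*0!*0!*1!*3!*1!) = -1/6
Σ = 1/12  ⇒  CG² = 144/35*1/12² = 1/35
CG = +√(1/35) = +0.169031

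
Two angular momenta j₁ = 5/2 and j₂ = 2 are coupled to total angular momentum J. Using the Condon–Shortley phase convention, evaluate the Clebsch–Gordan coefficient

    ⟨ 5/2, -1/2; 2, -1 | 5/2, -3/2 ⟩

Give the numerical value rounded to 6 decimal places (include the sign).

−√(6/35) = -0.414039

√[6·2!3!2!/8! · 2!3!1!3!1!4!] = √(216/35)
  +(−1)^0/∏(0,2,3,1,0,1)! = 1/12  (running 1/12)
  +(−1)^1/∏(1,1,2,0,1,2)! = -1/4  (running -1/6)
⟨..|..⟩ = √(216/35)·(-1/6) = -0.414039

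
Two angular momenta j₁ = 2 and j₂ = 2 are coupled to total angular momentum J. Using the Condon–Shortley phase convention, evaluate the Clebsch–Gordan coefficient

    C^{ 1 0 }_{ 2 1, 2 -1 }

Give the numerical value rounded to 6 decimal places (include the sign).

√[3·3!1!1!/6! · 3!1!1!3!1!1!] = √(9/10)
  +(−1)^0/∏(0,3,1,1,0,0)! = 1/6  (running 1/6)
  +(−1)^1/∏(1,2,0,0,1,1)! = -1/2  (running -1/3)
⟨..|..⟩ = √(9/10)·(-1/3) = -0.316228

−√(1/10) = -0.316228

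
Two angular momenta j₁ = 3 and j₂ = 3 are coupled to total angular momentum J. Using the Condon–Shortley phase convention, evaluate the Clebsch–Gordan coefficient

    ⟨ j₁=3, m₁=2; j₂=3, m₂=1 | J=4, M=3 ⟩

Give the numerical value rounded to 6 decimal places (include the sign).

√[9·2!4!4!/11! · 5!1!4!2!7!1!] = √(82944/11)
  +(−1)^0/∏(0,2,1,4,3,0)! = 1/288  (running 1/288)
  +(−1)^1/∏(1,1,0,3,4,1)! = -1/144  (running -1/288)
⟨..|..⟩ = √(82944/11)·(-1/288) = -0.301511

-0.301511  (= −√(1/11))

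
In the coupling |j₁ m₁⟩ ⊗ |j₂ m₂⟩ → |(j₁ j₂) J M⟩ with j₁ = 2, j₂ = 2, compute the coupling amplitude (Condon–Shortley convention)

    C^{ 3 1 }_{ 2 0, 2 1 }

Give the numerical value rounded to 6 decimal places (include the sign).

triangle: 1!*3!*3!/8! = 36/40320
(j±m)!: 2!*2!*3!*1!*4!*2! = 1152
prefactor² = (2J+1)*Δ*N² = 36/5
  k=0: +1/(0!*1!*2!*3!*1!*0!) = 1/12
  k=1: −1/(1!*0!*1!*2!*2!*1!) = -1/4
Σ = -1/6  ⇒  CG² = 36/5*(-1/6)² = 1/5
CG = −√(1/5) = -0.447214

−√(1/5) ≈ -0.447214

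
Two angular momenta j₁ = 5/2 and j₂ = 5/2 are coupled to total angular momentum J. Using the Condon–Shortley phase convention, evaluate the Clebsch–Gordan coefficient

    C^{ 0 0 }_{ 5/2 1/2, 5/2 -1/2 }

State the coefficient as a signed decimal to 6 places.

triangle: 5!·0!·0!/6! = 120/720
(j±m)!: 3!·2!·2!·3!·0!·0! = 144
prefactor² = (2J+1)·Δ·N² = 24
  k=2: +1/(2!·3!·0!·0!·0!·0!) = 1/12
Σ = 1/12  ⇒  CG² = 24·1/12² = 1/6
CG = +√(1/6) = +0.408248

+√(1/6) ≈ +0.408248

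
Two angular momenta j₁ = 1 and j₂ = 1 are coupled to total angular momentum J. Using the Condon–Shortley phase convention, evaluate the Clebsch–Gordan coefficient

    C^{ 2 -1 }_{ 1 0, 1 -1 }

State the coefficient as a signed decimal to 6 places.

+0.707107  (= +√(1/2))

triangle: 0!*2!*2!/5! = 4/120
(j±m)!: 1!*1!*0!*2!*1!*3! = 12
prefactor² = (2J+1)*Δ*N² = 2
  k=0: +1/(0!*0!*1!*0!*1!*2!) = 1/2
Σ = 1/2  ⇒  CG² = 2*1/2² = 1/2
CG = +√(1/2) = +0.707107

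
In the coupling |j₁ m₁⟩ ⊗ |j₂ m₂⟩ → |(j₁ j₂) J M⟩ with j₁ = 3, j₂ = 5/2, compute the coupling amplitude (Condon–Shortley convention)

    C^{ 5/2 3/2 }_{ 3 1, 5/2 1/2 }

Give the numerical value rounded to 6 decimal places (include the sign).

√[6·3!3!2!/9! · 4!2!3!2!4!1!] = √(576/35)
  +(−1)^1/∏(1,2,1,2,2,0)! = -1/8  (running -1/8)
  +(−1)^2/∏(2,1,0,1,3,1)! = 1/12  (running -1/24)
⟨..|..⟩ = √(576/35)·(-1/24) = -0.169031

−√(1/35) ≈ -0.169031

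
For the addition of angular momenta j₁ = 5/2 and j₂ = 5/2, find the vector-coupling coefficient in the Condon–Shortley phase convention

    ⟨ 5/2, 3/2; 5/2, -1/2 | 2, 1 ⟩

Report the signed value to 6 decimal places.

j₁+j₂−J=3  J+j₁−j₂=2  J−j₁+j₂=2  j₁+j₂+J+1=8
(j₁±m₁, j₂±m₂, J±M) = (4,1,2,3,3,1)
P² = 36/7
sum k=0..1:
  [0] +1/12 = 1/12
  [1] −1/4 = -1/4
S = -1/6
C² = P²·S² = 1/7 ; C = -0.377964

-0.377964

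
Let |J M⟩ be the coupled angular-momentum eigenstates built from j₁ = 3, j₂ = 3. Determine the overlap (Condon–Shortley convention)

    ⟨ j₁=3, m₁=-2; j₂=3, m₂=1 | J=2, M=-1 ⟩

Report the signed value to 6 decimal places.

−√(5/28) = -0.422577

√[5·4!2!2!/9! · 1!5!4!2!1!3!] = √(320/7)
  +(−1)^3/∏(3,1,2,1,0,1)! = -1/12  (running -1/12)
  +(−1)^4/∏(4,0,1,0,1,2)! = 1/48  (running -1/16)
⟨..|..⟩ = √(320/7)·(-1/16) = -0.422577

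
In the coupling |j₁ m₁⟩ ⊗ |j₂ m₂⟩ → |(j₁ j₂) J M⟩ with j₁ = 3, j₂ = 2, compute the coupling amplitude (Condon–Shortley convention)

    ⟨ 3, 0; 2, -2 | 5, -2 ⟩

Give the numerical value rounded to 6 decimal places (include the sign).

√[11·0!6!4!/11! · 3!3!0!4!3!7!] = √(124416)
  +(−1)^0/∏(0,0,3,0,3,4)! = 1/864  (running 1/864)
⟨..|..⟩ = √(124416)·(1/864) = +0.408248

+0.408248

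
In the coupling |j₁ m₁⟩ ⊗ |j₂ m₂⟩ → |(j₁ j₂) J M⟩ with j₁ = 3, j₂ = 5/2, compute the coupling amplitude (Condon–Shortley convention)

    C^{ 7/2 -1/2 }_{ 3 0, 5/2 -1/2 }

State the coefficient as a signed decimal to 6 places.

−√(4/21) = -0.436436

j₁+j₂−J=2  J+j₁−j₂=4  J−j₁+j₂=3  j₁+j₂+J+1=10
(j₁±m₁, j₂±m₂, J±M) = (3,3,2,3,3,4)
P² = 6912/175
sum k=0..2:
  [0] +1/24 = 1/24
  [1] −1/8 = -1/8
  [2] +1/72 = 1/72
S = -5/72
C² = P²·S² = 4/21 ; C = -0.436436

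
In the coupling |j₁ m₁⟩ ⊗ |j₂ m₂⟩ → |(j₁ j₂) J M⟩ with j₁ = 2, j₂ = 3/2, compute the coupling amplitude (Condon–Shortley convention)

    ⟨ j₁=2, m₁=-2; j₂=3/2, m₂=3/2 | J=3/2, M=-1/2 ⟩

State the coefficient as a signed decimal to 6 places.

+0.632456  (= +√(2/5))

triangle: 2!*2!*1!/6! = 4/720
(j±m)!: 0!*4!*3!*0!*1!*2! = 288
prefactor² = (2J+1)*Δ*N² = 32/5
  k=2: +1/(2!*0!*2!*1!*0!*0!) = 1/4
Σ = 1/4  ⇒  CG² = 32/5*1/4² = 2/5
CG = +√(2/5) = +0.632456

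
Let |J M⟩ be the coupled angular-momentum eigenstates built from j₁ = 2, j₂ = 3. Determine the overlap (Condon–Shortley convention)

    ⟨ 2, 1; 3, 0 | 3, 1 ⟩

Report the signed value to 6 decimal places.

triangle: 2!·2!·4!/9! = 96/362880
(j±m)!: 3!·1!·3!·3!·4!·2! = 10368
prefactor² = (2J+1)·Δ·N² = 96/5
  k=0: +1/(0!·2!·1!·3!·1!·1!) = 1/12
  k=1: −1/(1!·1!·0!·2!·2!·2!) = -1/8
Σ = -1/24  ⇒  CG² = 96/5·(-1/24)² = 1/30
CG = −√(1/30) = -0.182574

−√(1/30) = -0.182574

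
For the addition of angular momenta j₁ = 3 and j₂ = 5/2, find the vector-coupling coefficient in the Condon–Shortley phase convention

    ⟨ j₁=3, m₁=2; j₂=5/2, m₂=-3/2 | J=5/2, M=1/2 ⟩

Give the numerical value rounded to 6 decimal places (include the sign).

j₁+j₂−J=3  J+j₁−j₂=3  J−j₁+j₂=2  j₁+j₂+J+1=9
(j₁±m₁, j₂±m₂, J±M) = (5,1,1,4,3,2)
P² = 288/7
sum k=0..1:
  [0] +1/12 = 1/12
  [1] −1/24 = -1/24
S = 1/24
C² = P²·S² = 1/14 ; C = +0.267261

+0.267261  (= +√(1/14))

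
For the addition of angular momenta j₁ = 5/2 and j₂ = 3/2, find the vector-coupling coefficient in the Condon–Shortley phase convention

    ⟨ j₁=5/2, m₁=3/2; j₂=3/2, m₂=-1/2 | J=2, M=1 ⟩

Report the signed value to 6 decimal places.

triangle: 2!*3!*1!/7! = 12/5040
(j±m)!: 4!*1!*1!*2!*3!*1! = 288
prefactor² = (2J+1)*Δ*N² = 24/7
  k=0: +1/(0!*2!*1!*1!*2!*0!) = 1/4
  k=1: −1/(1!*1!*0!*0!*3!*1!) = -1/6
Σ = 1/12  ⇒  CG² = 24/7*1/12² = 1/42
CG = +√(1/42) = +0.154303

+0.154303  (= +√(1/42))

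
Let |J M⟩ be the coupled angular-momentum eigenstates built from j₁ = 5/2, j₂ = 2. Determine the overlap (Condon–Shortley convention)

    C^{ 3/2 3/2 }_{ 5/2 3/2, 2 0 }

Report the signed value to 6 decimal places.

-0.585540

j₁+j₂−J=3  J+j₁−j₂=2  J−j₁+j₂=1  j₁+j₂+J+1=7
(j₁±m₁, j₂±m₂, J±M) = (4,1,2,2,3,0)
P² = 192/35
sum k=1..1:
  [1] −1/4 = -1/4
S = -1/4
C² = P²·S² = 12/35 ; C = -0.585540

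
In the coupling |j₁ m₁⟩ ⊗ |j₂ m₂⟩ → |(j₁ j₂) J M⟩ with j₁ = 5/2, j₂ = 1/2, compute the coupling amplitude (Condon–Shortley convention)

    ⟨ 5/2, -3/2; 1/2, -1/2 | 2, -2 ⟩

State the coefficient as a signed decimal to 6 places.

j₁+j₂−J=1  J+j₁−j₂=4  J−j₁+j₂=0  j₁+j₂+J+1=6
(j₁±m₁, j₂±m₂, J±M) = (1,4,0,1,0,4)
P² = 96
sum k=0..0:
  [0] +1/24 = 1/24
S = 1/24
C² = P²·S² = 1/6 ; C = +0.408248

+0.408248  (= +√(1/6))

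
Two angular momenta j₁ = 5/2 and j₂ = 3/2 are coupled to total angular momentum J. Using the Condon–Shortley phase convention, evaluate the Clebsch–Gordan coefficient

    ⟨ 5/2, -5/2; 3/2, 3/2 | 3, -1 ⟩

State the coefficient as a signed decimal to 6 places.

triangle: 1!*4!*2!/8! = 48/40320
(j±m)!: 0!*5!*3!*0!*2!*4! = 34560
prefactor² = (2J+1)*Δ*N² = 288
  k=1: −1/(1!*0!*4!*2!*0!*0!) = -1/48
Σ = -1/48  ⇒  CG² = 288*(-1/48)² = 1/8
CG = −√(1/8) = -0.353553

-0.353553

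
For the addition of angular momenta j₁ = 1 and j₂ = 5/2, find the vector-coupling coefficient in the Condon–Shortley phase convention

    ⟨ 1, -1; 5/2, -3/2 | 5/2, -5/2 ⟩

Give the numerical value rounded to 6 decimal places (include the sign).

j₁+j₂−J=1  J+j₁−j₂=1  J−j₁+j₂=4  j₁+j₂+J+1=7
(j₁±m₁, j₂±m₂, J±M) = (0,2,1,4,0,5)
P² = 1152/7
sum k=1..1:
  [1] −1/24 = -1/24
S = -1/24
C² = P²·S² = 2/7 ; C = -0.534522

-0.534522  (= −√(2/7))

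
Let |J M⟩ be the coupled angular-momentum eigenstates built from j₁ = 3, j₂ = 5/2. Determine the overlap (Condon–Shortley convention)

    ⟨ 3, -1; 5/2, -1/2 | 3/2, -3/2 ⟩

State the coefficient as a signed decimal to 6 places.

+√(9/35) = +0.507093

√[4·4!2!1!/8! · 2!4!2!3!0!3!] = √(576/35)
  +(−1)^2/∏(2,2,2,0,0,1)! = 1/8  (running 1/8)
⟨..|..⟩ = √(576/35)·(1/8) = +0.507093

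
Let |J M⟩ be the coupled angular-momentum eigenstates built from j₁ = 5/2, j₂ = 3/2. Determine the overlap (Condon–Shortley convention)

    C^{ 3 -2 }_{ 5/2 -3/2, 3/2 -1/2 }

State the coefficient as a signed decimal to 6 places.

-0.288675  (= −√(1/12))

j₁+j₂−J=1  J+j₁−j₂=4  J−j₁+j₂=2  j₁+j₂+J+1=8
(j₁±m₁, j₂±m₂, J±M) = (1,4,1,2,1,5)
P² = 48
sum k=0..1:
  [0] +1/24 = 1/24
  [1] −1/12 = -1/12
S = -1/24
C² = P²·S² = 1/12 ; C = -0.288675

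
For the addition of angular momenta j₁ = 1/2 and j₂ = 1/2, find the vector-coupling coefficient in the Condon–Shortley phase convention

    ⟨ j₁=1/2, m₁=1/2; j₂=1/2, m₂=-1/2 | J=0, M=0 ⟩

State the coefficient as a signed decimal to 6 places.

√[1·1!0!0!/2! · 1!0!0!1!0!0!] = √(1/2)
  +(−1)^0/∏(0,1,0,0,0,0)! = 1  (running 1)
⟨..|..⟩ = √(1/2)·(1) = +0.707107

+√(1/2) = +0.707107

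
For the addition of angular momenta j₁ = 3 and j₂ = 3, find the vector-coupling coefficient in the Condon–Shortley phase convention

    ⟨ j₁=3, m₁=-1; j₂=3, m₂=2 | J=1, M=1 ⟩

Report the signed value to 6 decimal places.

+0.422577

triangle: 5!·1!·1!/8! = 120/40320
(j±m)!: 2!·4!·5!·1!·2!·0! = 11520
prefactor² = (2J+1)·Δ·N² = 720/7
  k=4: +1/(4!·1!·0!·1!·1!·0!) = 1/24
Σ = 1/24  ⇒  CG² = 720/7·1/24² = 5/28
CG = +√(5/28) = +0.422577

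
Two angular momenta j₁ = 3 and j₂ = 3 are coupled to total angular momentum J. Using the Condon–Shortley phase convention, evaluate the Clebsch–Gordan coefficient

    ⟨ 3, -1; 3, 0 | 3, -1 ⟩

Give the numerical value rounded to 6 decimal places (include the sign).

+√(1/6) = +0.408248

√[7·3!3!3!/10! · 2!4!3!3!2!4!] = √(864/25)
  +(−1)^1/∏(1,2,3,2,0,1)! = -1/24  (running -1/24)
  +(−1)^2/∏(2,1,2,1,1,2)! = 1/8  (running 1/12)
  +(−1)^3/∏(3,0,1,0,2,3)! = -1/72  (running 5/72)
⟨..|..⟩ = √(864/25)·(5/72) = +0.408248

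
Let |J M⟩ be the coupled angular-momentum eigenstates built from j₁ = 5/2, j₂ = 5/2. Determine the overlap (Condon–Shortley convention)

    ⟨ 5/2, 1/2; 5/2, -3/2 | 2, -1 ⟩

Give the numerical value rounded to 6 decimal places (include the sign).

-0.377964  (= −√(1/7))

j₁+j₂−J=3  J+j₁−j₂=2  J−j₁+j₂=2  j₁+j₂+J+1=8
(j₁±m₁, j₂±m₂, J±M) = (3,2,1,4,1,3)
P² = 36/7
sum k=0..1:
  [0] +1/12 = 1/12
  [1] −1/4 = -1/4
S = -1/6
C² = P²·S² = 1/7 ; C = -0.377964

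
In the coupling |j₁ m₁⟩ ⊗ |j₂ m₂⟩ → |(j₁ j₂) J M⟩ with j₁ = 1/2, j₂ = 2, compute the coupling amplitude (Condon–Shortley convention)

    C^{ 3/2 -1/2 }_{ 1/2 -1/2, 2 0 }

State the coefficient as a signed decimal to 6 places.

j₁+j₂−J=1  J+j₁−j₂=0  J−j₁+j₂=3  j₁+j₂+J+1=5
(j₁±m₁, j₂±m₂, J±M) = (0,1,2,2,1,2)
P² = 8/5
sum k=1..1:
  [1] −1/2 = -1/2
S = -1/2
C² = P²·S² = 2/5 ; C = -0.632456

-0.632456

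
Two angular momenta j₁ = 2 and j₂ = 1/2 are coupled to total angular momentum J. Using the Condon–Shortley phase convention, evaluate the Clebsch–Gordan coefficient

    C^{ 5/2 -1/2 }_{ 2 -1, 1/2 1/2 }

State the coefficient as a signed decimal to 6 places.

j₁+j₂−J=0  J+j₁−j₂=4  J−j₁+j₂=1  j₁+j₂+J+1=6
(j₁±m₁, j₂±m₂, J±M) = (1,3,1,0,2,3)
P² = 72/5
sum k=0..0:
  [0] +1/6 = 1/6
S = 1/6
C² = P²·S² = 2/5 ; C = +0.632456

+0.632456  (= +√(2/5))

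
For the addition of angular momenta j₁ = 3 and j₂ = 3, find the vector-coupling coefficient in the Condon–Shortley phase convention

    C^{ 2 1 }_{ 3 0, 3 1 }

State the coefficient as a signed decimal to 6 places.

√[5·4!2!2!/9! · 3!3!4!2!3!1!] = √(96/7)
  +(−1)^2/∏(2,2,1,2,1,0)! = 1/8  (running 1/8)
  +(−1)^3/∏(3,1,0,1,2,1)! = -1/12  (running 1/24)
⟨..|..⟩ = √(96/7)·(1/24) = +0.154303

+√(1/42) = +0.154303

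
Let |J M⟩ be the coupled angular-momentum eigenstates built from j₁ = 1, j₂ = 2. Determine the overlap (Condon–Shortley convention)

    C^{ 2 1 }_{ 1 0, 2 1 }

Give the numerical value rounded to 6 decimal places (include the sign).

j₁+j₂−J=1  J+j₁−j₂=1  J−j₁+j₂=3  j₁+j₂+J+1=6
(j₁±m₁, j₂±m₂, J±M) = (1,1,3,1,3,1)
P² = 3/2
sum k=0..1:
  [0] +1/6 = 1/6
  [1] −1/2 = -1/2
S = -1/3
C² = P²·S² = 1/6 ; C = -0.408248

-0.408248  (= −√(1/6))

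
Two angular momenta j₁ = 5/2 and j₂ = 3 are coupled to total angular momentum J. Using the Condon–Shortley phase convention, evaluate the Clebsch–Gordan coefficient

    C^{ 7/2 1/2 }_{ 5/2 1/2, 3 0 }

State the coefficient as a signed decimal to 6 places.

j₁+j₂−J=2  J+j₁−j₂=3  J−j₁+j₂=4  j₁+j₂+J+1=10
(j₁±m₁, j₂±m₂, J±M) = (3,2,3,3,4,3)
P² = 6912/175
sum k=0..2:
  [0] +1/24 = 1/24
  [1] −1/8 = -1/8
  [2] +1/72 = 1/72
S = -5/72
C² = P²·S² = 4/21 ; C = -0.436436

−√(4/21) ≈ -0.436436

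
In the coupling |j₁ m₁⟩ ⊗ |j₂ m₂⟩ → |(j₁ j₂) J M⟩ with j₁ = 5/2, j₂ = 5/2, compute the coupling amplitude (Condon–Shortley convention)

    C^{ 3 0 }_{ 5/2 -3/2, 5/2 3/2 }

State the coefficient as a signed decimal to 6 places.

+√(49/180) = +0.521749

√[7·2!3!3!/9! · 1!4!4!1!3!3!] = √(144/5)
  +(−1)^1/∏(1,1,3,3,0,0)! = -1/36  (running -1/36)
  +(−1)^2/∏(2,0,2,2,1,1)! = 1/8  (running 7/72)
⟨..|..⟩ = √(144/5)·(7/72) = +0.521749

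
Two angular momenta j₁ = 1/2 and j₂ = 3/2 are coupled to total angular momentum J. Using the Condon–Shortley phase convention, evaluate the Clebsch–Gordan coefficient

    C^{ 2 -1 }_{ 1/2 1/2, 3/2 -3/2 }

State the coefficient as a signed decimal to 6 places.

+0.500000

triangle: 0!×1!×3!/5! = 6/120
(j±m)!: 1!×0!×0!×3!×1!×3! = 36
prefactor² = (2J+1)×Δ×N² = 9
  k=0: +1/(0!×0!×0!×0!×1!×3!) = 1/6
Σ = 1/6  ⇒  CG² = 9×1/6² = 1/4
CG = +√(1/4) = +0.500000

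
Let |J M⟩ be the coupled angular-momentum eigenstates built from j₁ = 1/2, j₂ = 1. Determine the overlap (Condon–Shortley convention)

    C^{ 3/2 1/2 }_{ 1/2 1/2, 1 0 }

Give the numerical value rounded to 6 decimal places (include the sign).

+√(2/3) = +0.816497

triangle: 0!×1!×2!/4! = 2/24
(j±m)!: 1!×0!×1!×1!×2!×1! = 2
prefactor² = (2J+1)×Δ×N² = 2/3
  k=0: +1/(0!×0!×0!×1!×1!×1!) = 1
Σ = 1  ⇒  CG² = 2/3×1² = 2/3
CG = +√(2/3) = +0.816497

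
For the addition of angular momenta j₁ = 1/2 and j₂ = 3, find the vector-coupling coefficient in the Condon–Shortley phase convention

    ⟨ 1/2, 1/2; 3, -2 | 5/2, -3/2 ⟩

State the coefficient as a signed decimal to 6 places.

j₁+j₂−J=1  J+j₁−j₂=0  J−j₁+j₂=5  j₁+j₂+J+1=7
(j₁±m₁, j₂±m₂, J±M) = (1,0,1,5,1,4)
P² = 2880/7
sum k=0..0:
  [0] +1/24 = 1/24
S = 1/24
C² = P²·S² = 5/7 ; C = +0.845154

+0.845154  (= +√(5/7))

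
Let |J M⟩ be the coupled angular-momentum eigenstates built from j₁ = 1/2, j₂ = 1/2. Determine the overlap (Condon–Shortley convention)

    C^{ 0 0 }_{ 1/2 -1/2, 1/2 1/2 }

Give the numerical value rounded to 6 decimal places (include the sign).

-0.707107  (= −√(1/2))

√[1·1!0!0!/2! · 0!1!1!0!0!0!] = √(1/2)
  +(−1)^1/∏(1,0,0,0,0,0)! = -1  (running -1)
⟨..|..⟩ = √(1/2)·(-1) = -0.707107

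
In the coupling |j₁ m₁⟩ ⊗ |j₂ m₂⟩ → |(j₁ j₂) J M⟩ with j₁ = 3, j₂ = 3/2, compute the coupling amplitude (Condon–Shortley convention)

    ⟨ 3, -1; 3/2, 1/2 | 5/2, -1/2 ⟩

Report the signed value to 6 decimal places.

triangle: 2!*4!*1!/8! = 48/40320
(j±m)!: 2!*4!*2!*1!*2!*3! = 1152
prefactor² = (2J+1)*Δ*N² = 288/35
  k=1: −1/(1!*1!*3!*1!*1!*0!) = -1/6
  k=2: +1/(2!*0!*2!*0!*2!*1!) = 1/8
Σ = -1/24  ⇒  CG² = 288/35*(-1/24)² = 1/70
CG = −√(1/70) = -0.119523

-0.119523  (= −√(1/70))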